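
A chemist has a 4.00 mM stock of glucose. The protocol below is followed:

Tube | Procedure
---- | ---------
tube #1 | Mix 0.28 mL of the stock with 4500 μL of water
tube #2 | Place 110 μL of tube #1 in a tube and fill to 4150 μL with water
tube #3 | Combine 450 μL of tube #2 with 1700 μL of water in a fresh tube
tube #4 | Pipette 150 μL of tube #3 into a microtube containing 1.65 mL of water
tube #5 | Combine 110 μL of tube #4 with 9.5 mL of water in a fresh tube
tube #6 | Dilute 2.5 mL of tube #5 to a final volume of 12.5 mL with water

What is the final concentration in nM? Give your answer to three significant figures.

0.248 nM

Step 1: 0.28 mL + 4500 μL = 4.78 mL total → factor 4.78/0.28 = 17.071
Step 2: 110 μL brought to 4150 μL → factor 4150/110 = 37.727
Step 3: 450 μL + 1700 μL = 2150 μL total → factor 2150/450 = 4.7778
Step 4: 150 μL + 1.65 mL = 1800 μL total → factor 1800/150 = 12
Step 5: 110 μL + 9.5 mL = 9610 μL total → factor 9610/110 = 87.364
Step 6: 2.5 mL brought to 12.5 mL → factor 12.5/2.5 = 5
Overall dilution factor = 17.071 × 37.727 × 4.7778 × 12 × 87.364 × 5 = 1.613 × 10^7
Final = 4.00 mM / 1.613 × 10^7 = 2.480 × 10^-7 mM = 0.248 nM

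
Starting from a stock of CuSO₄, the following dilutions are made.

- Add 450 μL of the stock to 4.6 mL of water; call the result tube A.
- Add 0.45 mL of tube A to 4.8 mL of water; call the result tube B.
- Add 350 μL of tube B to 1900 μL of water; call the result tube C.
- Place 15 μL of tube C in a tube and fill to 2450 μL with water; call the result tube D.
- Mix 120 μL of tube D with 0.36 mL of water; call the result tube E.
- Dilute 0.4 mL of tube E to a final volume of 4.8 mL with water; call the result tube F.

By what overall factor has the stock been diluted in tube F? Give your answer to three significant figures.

Step 1: 450 μL + 4.6 mL = 5050 μL total → factor 5050/450 = 11.222
Step 2: 0.45 mL + 4.8 mL = 5.25 mL total → factor 5.25/0.45 = 11.667
Step 3: 350 μL + 1900 μL = 2250 μL total → factor 2250/350 = 6.4286
Step 4: 15 μL brought to 2450 μL → factor 2450/15 = 163.33
Step 5: 120 μL + 0.36 mL = 480 μL total → factor 480/120 = 4
Step 6: 0.4 mL brought to 4.8 mL → factor 4.8/0.4 = 12
Overall dilution factor = 11.222 × 11.667 × 6.4286 × 163.33 × 4 × 12 = 6.5987 × 10^6

6.60 × 10^6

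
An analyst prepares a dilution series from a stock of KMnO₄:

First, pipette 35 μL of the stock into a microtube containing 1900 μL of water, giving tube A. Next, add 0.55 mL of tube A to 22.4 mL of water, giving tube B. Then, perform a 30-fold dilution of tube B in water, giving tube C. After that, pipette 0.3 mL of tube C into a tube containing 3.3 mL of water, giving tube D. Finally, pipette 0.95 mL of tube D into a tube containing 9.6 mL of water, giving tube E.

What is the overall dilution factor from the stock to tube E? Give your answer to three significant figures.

Step 1: 35 μL + 1900 μL = 1935 μL total → factor 1935/35 = 55.286
Step 2: 0.55 mL + 22.4 mL = 22.95 mL total → factor 22.95/0.55 = 41.727
Step 3: 30-fold → factor 30
Step 4: 0.3 mL + 3.3 mL = 3.6 mL total → factor 3.6/0.3 = 12
Step 5: 0.95 mL + 9.6 mL = 10.55 mL total → factor 10.55/0.95 = 11.105
Overall dilution factor = 55.286 × 41.727 × 30 × 12 × 11.105 = 9.2228 × 10^6

9.22 × 10^6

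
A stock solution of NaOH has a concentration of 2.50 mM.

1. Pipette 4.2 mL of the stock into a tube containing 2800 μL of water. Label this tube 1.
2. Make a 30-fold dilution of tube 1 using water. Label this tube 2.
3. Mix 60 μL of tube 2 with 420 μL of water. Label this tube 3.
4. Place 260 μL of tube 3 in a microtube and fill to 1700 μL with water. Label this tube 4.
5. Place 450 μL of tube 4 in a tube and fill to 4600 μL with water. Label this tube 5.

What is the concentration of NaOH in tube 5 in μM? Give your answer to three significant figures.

Step 1: 4.2 mL + 2800 μL = 7 mL total → factor 7/4.2 = 1.6667
Step 2: 30-fold → factor 30
Step 3: 60 μL + 420 μL = 480 μL total → factor 480/60 = 8
Step 4: 260 μL brought to 1700 μL → factor 1700/260 = 6.5385
Step 5: 450 μL brought to 4600 μL → factor 4600/450 = 10.222
Overall dilution factor = 1.6667 × 30 × 8 × 6.5385 × 10.222 = 26735
Final = 2.50 mM / 26735 = 9.351 × 10^-5 mM = 0.0935 μM

0.0935 μM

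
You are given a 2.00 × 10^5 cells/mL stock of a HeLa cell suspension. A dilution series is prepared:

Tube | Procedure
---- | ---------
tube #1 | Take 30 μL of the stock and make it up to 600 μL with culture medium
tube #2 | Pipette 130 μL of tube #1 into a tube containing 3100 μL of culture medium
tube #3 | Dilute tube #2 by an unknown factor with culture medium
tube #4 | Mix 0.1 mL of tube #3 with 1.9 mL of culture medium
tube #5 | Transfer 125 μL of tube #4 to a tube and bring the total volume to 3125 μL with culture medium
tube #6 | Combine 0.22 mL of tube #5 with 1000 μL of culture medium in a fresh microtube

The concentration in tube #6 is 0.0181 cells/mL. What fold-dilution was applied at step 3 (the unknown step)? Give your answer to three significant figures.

Step 1: 30 μL brought to 600 μL → factor 600/30 = 20
Step 2: 130 μL + 3100 μL = 3230 μL total → factor 3230/130 = 24.846
Step 3: unknown factor x
Step 4: 0.1 mL + 1.9 mL = 2 mL total → factor 2/0.1 = 20
Step 5: 125 μL brought to 3125 μL → factor 3125/125 = 25
Step 6: 0.22 mL + 1000 μL = 1.22 mL total → factor 1.22/0.22 = 5.5455
Product of known-step factors = 1.3778 × 10^6
Overall factor = 2.00 × 10^5 cells/mL / (0.0181 cells/mL) = 1.105 × 10^7
x = 1.105 × 10^7 / 1.3778 × 10^6 = 8.02

8.02-fold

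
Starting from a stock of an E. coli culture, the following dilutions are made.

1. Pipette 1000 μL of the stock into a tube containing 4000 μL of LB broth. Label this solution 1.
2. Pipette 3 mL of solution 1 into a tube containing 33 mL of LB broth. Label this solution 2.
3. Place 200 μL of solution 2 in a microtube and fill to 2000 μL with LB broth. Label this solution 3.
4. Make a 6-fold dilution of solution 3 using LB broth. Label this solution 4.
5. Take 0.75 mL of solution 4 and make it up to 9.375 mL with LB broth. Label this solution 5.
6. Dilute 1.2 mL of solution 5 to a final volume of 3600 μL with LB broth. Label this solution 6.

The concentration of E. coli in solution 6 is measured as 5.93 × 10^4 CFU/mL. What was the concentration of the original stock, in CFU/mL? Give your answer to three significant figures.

8.01 × 10^9 CFU/mL

Step 1: 1000 μL + 4000 μL = 5000 μL total → factor 5000/1000 = 5
Step 2: 3 mL + 33 mL = 36 mL total → factor 36/3 = 12
Step 3: 200 μL brought to 2000 μL → factor 2000/200 = 10
Step 4: 6-fold → factor 6
Step 5: 0.75 mL brought to 9.375 mL → factor 9.375/0.75 = 12.5
Step 6: 1.2 mL brought to 3600 μL → factor 3.6/1.2 = 3
Overall dilution factor = 5 × 12 × 10 × 6 × 12.5 × 3 = 1.35 × 10^5
Stock = 5.93 × 10^4 CFU/mL × 1.35 × 10^5 = 8.01 × 10^9 CFU/mL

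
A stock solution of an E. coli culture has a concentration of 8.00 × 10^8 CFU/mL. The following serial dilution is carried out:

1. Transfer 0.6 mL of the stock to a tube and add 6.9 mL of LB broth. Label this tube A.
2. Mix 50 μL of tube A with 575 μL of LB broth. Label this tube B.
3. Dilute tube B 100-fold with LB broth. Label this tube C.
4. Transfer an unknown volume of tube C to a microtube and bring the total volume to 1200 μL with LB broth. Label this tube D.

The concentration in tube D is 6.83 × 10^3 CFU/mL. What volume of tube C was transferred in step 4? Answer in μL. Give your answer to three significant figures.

160 μL

Step 1: 0.6 mL + 6.9 mL = 7.5 mL total → factor 7.5/0.6 = 12.5
Step 2: 50 μL + 575 μL = 625 μL total → factor 625/50 = 12.5
Step 3: 100-fold → factor 100
Step 4: v brought to 1200 μL → factor = 1200 μL/v
Product of known-step factors = 15625
Overall factor = 8.00 × 10^8 CFU/mL / (6.83 × 10^3 CFU/mL) = 1.1713 × 10^5
Step-4 factor = 1.1713 × 10^5 / 15625 = 7.4963
v = 1200 μL / 7.4963 = 160 μL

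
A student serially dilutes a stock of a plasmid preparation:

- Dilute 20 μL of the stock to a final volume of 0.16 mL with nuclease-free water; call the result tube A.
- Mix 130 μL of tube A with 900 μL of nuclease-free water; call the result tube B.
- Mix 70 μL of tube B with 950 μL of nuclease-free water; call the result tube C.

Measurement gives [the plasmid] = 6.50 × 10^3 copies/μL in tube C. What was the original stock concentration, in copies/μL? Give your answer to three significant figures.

Step 1: 20 μL brought to 0.16 mL → factor 160/20 = 8
Step 2: 130 μL + 900 μL = 1030 μL total → factor 1030/130 = 7.9231
Step 3: 70 μL + 950 μL = 1020 μL total → factor 1020/70 = 14.571
Overall dilution factor = 8 × 7.9231 × 14.571 = 923.6
Stock = 6.50 × 10^3 copies/μL × 923.6 = 6.00 × 10^6 copies/μL

6.00 × 10^6 copies/μL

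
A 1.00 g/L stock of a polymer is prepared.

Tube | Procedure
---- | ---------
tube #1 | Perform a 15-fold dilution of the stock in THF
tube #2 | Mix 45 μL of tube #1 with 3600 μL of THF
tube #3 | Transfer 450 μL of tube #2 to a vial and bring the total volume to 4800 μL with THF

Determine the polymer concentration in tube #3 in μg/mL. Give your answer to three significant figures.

0.0772 μg/mL

Step 1: 15-fold → factor 15
Step 2: 45 μL + 3600 μL = 3645 μL total → factor 3645/45 = 81
Step 3: 450 μL brought to 4800 μL → factor 4800/450 = 10.667
Overall dilution factor = 15 × 81 × 10.667 = 12960
Final = 1.00 g/L / 12960 = 7.716 × 10^-5 g/L = 0.0772 μg/mL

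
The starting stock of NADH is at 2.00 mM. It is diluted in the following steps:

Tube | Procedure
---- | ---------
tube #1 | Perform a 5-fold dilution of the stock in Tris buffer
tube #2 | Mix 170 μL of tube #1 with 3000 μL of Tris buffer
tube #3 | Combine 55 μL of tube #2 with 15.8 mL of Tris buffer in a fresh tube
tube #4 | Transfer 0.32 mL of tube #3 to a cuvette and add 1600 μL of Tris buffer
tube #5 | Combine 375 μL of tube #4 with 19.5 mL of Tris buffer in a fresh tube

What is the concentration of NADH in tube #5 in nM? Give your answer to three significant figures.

0.234 nM

Step 1: 5-fold → factor 5
Step 2: 170 μL + 3000 μL = 3170 μL total → factor 3170/170 = 18.647
Step 3: 55 μL + 15.8 mL = 15855 μL total → factor 15855/55 = 288.27
Step 4: 0.32 mL + 1600 μL = 1.92 mL total → factor 1.92/0.32 = 6
Step 5: 375 μL + 19.5 mL = 19875 μL total → factor 19875/375 = 53
Overall dilution factor = 5 × 18.647 × 288.27 × 6 × 53 = 8.5469 × 10^6
Final = 2.00 mM / 8.5469 × 10^6 = 2.340 × 10^-7 mM = 0.234 nM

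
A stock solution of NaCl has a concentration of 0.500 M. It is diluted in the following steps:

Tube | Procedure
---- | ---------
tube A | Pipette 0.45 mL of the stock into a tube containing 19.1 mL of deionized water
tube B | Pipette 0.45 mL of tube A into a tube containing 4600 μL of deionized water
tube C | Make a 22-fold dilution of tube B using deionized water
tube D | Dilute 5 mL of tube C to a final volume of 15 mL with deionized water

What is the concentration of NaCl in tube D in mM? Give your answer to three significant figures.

Step 1: 0.45 mL + 19.1 mL = 19.55 mL total → factor 19.55/0.45 = 43.444
Step 2: 0.45 mL + 4600 μL = 5.05 mL total → factor 5.05/0.45 = 11.222
Step 3: 22-fold → factor 22
Step 4: 5 mL brought to 15 mL → factor 15/5 = 3
Overall dilution factor = 43.444 × 11.222 × 22 × 3 = 32178
Final = 0.500 M / 32178 = 1.554 × 10^-5 M = 0.0155 mM

0.0155 mM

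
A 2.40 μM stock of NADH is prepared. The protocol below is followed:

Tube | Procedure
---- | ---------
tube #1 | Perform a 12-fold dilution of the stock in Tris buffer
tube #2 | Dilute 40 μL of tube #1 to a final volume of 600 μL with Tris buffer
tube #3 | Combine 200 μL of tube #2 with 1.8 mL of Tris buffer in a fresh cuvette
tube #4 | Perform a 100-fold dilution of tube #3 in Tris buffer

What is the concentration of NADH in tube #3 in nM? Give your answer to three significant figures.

1.33 nM

Step 1: 12-fold → factor 12
Step 2: 40 μL brought to 600 μL → factor 600/40 = 15
Step 3: 200 μL + 1.8 mL = 2000 μL total → factor 2000/200 = 10
Dilution factor through tube #3 = 12 × 15 × 10 = 1800
[tube #3] = 2.40 μM / 1800 = 0.001333 μM = 1.33 nM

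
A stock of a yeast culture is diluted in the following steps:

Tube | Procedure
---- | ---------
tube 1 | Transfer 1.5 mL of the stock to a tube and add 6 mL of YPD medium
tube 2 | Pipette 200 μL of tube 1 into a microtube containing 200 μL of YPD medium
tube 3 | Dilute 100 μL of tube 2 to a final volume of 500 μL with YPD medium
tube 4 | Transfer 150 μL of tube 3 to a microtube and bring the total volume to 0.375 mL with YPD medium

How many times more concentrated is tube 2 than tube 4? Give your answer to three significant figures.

Step 1: 1.5 mL + 6 mL = 7.5 mL total → factor 7.5/1.5 = 5
Step 2: 200 μL + 200 μL = 400 μL total → factor 400/200 = 2
Step 3: 100 μL brought to 500 μL → factor 500/100 = 5
Step 4: 150 μL brought to 0.375 mL → factor 375/150 = 2.5
Dilution factor to tube 2 = 10; to tube 4 = 125
[tube 2]/[tube 4] = (factor to tube 4)/(factor to tube 2) = 125/10 = 12.5

12.5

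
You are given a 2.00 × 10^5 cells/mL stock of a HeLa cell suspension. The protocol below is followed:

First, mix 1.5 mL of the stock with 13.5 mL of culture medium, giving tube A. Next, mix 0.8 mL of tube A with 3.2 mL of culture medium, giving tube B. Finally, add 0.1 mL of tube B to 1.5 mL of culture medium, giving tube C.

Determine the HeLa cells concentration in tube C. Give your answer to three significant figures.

Step 1: 1.5 mL + 13.5 mL = 15 mL total → factor 15/1.5 = 10
Step 2: 0.8 mL + 3.2 mL = 4 mL total → factor 4/0.8 = 5
Step 3: 0.1 mL + 1.5 mL = 1.6 mL total → factor 1.6/0.1 = 16
Overall dilution factor = 10 × 5 × 16 = 800
Final = 2.00 × 10^5 cells/mL / 800 = 250 cells/mL

250 cells/mL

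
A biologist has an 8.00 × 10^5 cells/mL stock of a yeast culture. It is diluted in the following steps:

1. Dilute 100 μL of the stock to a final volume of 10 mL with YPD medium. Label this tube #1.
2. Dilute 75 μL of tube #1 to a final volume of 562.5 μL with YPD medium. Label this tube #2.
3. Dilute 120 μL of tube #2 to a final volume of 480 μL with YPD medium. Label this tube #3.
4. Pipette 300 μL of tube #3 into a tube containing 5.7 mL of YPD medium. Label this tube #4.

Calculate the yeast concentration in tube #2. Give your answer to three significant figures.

Step 1: 100 μL brought to 10 mL → factor 10000/100 = 100
Step 2: 75 μL brought to 562.5 μL → factor 562.5/75 = 7.5
Dilution factor through tube #2 = 100 × 7.5 = 750
[tube #2] = 8.00 × 10^5 cells/mL / 750 = 1.07 × 10^3 cells/mL

1.07 × 10^3 cells/mL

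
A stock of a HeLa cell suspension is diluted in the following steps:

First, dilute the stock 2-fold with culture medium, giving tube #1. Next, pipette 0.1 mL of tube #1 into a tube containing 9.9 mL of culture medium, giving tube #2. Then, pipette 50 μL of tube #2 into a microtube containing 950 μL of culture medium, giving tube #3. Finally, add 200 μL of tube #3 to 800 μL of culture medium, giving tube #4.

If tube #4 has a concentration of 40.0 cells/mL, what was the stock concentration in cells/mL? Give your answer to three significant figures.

Step 1: 2-fold → factor 2
Step 2: 0.1 mL + 9.9 mL = 10 mL total → factor 10/0.1 = 100
Step 3: 50 μL + 950 μL = 1000 μL total → factor 1000/50 = 20
Step 4: 200 μL + 800 μL = 1000 μL total → factor 1000/200 = 5
Overall dilution factor = 2 × 100 × 20 × 5 = 20000
Stock = 40.0 cells/mL × 20000 = 8.00 × 10^5 cells/mL

8.00 × 10^5 cells/mL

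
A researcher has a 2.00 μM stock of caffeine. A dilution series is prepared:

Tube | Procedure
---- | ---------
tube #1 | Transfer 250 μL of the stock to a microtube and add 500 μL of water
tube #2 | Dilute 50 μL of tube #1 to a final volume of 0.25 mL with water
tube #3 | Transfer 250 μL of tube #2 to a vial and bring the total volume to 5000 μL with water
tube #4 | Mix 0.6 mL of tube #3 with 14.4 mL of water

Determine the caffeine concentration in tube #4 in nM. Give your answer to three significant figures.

0.267 nM

Step 1: 250 μL + 500 μL = 750 μL total → factor 750/250 = 3
Step 2: 50 μL brought to 0.25 mL → factor 250/50 = 5
Step 3: 250 μL brought to 5000 μL → factor 5000/250 = 20
Step 4: 0.6 mL + 14.4 mL = 15 mL total → factor 15/0.6 = 25
Overall dilution factor = 3 × 5 × 20 × 25 = 7500
Final = 2.00 μM / 7500 = 0.0002667 μM = 0.267 nM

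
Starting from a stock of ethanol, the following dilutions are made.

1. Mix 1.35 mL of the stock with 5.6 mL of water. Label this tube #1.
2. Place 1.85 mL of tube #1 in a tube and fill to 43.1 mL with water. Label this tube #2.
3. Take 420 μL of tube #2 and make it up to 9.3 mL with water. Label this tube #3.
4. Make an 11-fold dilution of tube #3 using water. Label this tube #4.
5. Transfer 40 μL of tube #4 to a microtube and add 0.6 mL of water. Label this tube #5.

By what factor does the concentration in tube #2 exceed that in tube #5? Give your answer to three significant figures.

3.90 × 10^3

Step 1: 1.35 mL + 5.6 mL = 6.95 mL total → factor 6.95/1.35 = 5.1481
Step 2: 1.85 mL brought to 43.1 mL → factor 43.1/1.85 = 23.297
Step 3: 420 μL brought to 9.3 mL → factor 9300/420 = 22.143
Step 4: 11-fold → factor 11
Step 5: 40 μL + 0.6 mL = 640 μL total → factor 640/40 = 16
Dilution factor to tube #2 = 119.94; to tube #5 = 4.6742 × 10^5
[tube #2]/[tube #5] = (factor to tube #5)/(factor to tube #2) = 4.6742 × 10^5/119.94 = 3.90 × 10^3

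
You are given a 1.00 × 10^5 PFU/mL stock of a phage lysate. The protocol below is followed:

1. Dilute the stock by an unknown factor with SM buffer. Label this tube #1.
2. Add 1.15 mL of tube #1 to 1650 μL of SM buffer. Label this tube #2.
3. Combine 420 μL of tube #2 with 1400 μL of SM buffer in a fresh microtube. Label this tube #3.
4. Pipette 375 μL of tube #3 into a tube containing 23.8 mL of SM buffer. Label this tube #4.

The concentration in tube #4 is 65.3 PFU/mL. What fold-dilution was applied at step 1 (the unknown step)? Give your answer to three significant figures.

2.25-fold

Step 1: unknown factor x
Step 2: 1.15 mL + 1650 μL = 2.8 mL total → factor 2.8/1.15 = 2.4348
Step 3: 420 μL + 1400 μL = 1820 μL total → factor 1820/420 = 4.3333
Step 4: 375 μL + 23.8 mL = 24175 μL total → factor 24175/375 = 64.467
Product of known-step factors = 680.17
Overall factor = 1.00 × 10^5 PFU/mL / (65.3 PFU/mL) = 1531.4
x = 1531.4 / 680.17 = 2.25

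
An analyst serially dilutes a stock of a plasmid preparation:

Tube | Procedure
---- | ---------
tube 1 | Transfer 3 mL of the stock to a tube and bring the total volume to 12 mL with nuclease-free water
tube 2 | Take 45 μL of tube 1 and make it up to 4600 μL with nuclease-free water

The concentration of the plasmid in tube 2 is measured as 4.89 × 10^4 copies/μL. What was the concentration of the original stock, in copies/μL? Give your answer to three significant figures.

2.00 × 10^7 copies/μL

Step 1: 3 mL brought to 12 mL → factor 12/3 = 4
Step 2: 45 μL brought to 4600 μL → factor 4600/45 = 102.22
Overall dilution factor = 4 × 102.22 = 408.89
Stock = 4.89 × 10^4 copies/μL × 408.89 = 2.00 × 10^7 copies/μL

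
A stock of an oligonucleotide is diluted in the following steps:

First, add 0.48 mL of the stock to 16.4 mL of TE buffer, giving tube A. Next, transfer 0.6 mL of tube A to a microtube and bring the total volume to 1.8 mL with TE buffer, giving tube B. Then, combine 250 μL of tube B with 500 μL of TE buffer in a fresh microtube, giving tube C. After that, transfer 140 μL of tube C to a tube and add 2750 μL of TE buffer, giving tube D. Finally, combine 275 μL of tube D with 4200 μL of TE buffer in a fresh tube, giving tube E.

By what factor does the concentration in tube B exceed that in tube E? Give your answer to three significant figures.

Step 1: 0.48 mL + 16.4 mL = 16.88 mL total → factor 16.88/0.48 = 35.167
Step 2: 0.6 mL brought to 1.8 mL → factor 1.8/0.6 = 3
Step 3: 250 μL + 500 μL = 750 μL total → factor 750/250 = 3
Step 4: 140 μL + 2750 μL = 2890 μL total → factor 2890/140 = 20.643
Step 5: 275 μL + 4200 μL = 4475 μL total → factor 4475/275 = 16.273
Dilution factor to tube B = 105.5; to tube E = 1.0632 × 10^5
[tube B]/[tube E] = (factor to tube E)/(factor to tube B) = 1.0632 × 10^5/105.5 = 1.01 × 10^3

1.01 × 10^3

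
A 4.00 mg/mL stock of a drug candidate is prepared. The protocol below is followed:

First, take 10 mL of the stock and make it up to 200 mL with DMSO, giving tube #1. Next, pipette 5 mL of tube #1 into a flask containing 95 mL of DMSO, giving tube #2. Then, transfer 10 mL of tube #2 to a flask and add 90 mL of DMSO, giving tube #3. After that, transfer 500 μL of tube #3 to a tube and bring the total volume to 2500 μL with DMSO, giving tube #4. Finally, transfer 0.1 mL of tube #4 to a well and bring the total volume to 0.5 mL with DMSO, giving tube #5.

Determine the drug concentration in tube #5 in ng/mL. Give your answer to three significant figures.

Step 1: 10 mL brought to 200 mL → factor 200/10 = 20
Step 2: 5 mL + 95 mL = 100 mL total → factor 100/5 = 20
Step 3: 10 mL + 90 mL = 100 mL total → factor 100/10 = 10
Step 4: 500 μL brought to 2500 μL → factor 2500/500 = 5
Step 5: 0.1 mL brought to 0.5 mL → factor 0.5/0.1 = 5
Overall dilution factor = 20 × 20 × 10 × 5 × 5 = 1 × 10^5
Final = 4.00 mg/mL / 1 × 10^5 = 4.000 × 10^-5 mg/mL = 40.0 ng/mL

40.0 ng/mL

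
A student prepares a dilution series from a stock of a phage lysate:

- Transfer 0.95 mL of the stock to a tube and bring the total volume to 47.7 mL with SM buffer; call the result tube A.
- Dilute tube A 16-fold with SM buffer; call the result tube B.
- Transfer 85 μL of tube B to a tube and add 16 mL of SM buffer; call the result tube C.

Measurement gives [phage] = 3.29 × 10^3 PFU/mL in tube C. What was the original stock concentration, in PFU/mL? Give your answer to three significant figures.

Step 1: 0.95 mL brought to 47.7 mL → factor 47.7/0.95 = 50.211
Step 2: 16-fold → factor 16
Step 3: 85 μL + 16 mL = 16085 μL total → factor 16085/85 = 189.24
Overall dilution factor = 50.211 × 16 × 189.24 = 1.5203 × 10^5
Stock = 3.29 × 10^3 PFU/mL × 1.5203 × 10^5 = 5.00 × 10^8 PFU/mL

5.00 × 10^8 PFU/mL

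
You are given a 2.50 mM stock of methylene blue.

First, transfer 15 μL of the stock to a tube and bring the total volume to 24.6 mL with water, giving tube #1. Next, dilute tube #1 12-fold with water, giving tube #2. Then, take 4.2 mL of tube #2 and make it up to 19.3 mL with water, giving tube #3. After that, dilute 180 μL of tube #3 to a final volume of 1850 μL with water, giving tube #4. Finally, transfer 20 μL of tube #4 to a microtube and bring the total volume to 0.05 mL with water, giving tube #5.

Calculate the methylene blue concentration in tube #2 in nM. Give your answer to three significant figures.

Step 1: 15 μL brought to 24.6 mL → factor 24600/15 = 1640
Step 2: 12-fold → factor 12
Dilution factor through tube #2 = 1640 × 12 = 19680
[tube #2] = 2.50 mM / 19680 = 0.0001270 mM = 127 nM

127 nM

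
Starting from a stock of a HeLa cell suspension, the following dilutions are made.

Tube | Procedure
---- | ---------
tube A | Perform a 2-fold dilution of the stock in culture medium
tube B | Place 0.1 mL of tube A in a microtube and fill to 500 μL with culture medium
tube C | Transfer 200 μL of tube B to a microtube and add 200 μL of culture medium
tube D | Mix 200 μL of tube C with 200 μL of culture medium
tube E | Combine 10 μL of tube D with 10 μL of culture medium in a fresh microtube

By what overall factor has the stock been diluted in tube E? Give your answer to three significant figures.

Step 1: 2-fold → factor 2
Step 2: 0.1 mL brought to 500 μL → factor 0.5/0.1 = 5
Step 3: 200 μL + 200 μL = 400 μL total → factor 400/200 = 2
Step 4: 200 μL + 200 μL = 400 μL total → factor 400/200 = 2
Step 5: 10 μL + 10 μL = 20 μL total → factor 20/10 = 2
Overall dilution factor = 2 × 5 × 2 × 2 × 2 = 80

80.0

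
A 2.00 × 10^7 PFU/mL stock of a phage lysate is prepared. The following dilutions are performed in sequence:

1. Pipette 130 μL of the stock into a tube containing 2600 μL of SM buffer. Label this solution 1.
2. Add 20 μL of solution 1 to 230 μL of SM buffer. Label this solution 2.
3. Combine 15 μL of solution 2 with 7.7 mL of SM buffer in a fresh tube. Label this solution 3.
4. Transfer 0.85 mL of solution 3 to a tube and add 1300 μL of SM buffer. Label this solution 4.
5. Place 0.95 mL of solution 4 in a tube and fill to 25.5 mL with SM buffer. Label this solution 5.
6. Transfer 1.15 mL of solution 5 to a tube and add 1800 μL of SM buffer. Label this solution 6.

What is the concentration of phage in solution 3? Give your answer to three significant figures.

148 PFU/mL

Step 1: 130 μL + 2600 μL = 2730 μL total → factor 2730/130 = 21
Step 2: 20 μL + 230 μL = 250 μL total → factor 250/20 = 12.5
Step 3: 15 μL + 7.7 mL = 7715 μL total → factor 7715/15 = 514.33
Dilution factor through solution 3 = 21 × 12.5 × 514.33 = 1.3501 × 10^5
[solution 3] = 2.00 × 10^7 PFU/mL / 1.3501 × 10^5 = 148 PFU/mL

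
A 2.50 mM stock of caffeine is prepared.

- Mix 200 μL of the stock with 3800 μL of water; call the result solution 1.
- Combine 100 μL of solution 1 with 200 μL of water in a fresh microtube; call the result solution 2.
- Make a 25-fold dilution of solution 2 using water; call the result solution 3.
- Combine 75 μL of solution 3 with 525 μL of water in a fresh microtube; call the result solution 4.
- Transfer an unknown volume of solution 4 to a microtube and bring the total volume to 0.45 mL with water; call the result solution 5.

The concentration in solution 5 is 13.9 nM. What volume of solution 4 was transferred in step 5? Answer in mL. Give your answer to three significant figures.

0.0300 mL

Step 1: 200 μL + 3800 μL = 4000 μL total → factor 4000/200 = 20
Step 2: 100 μL + 200 μL = 300 μL total → factor 300/100 = 3
Step 3: 25-fold → factor 25
Step 4: 75 μL + 525 μL = 600 μL total → factor 600/75 = 8
Step 5: v brought to 0.45 mL → factor = 0.45 mL/v
Product of known-step factors = 12000
Overall factor = 2.50 mM / (13.9 nM) = 1.7986 × 10^5
Step-5 factor = 1.7986 × 10^5 / 12000 = 14.988
v = 0.45 mL / 14.988 = 0.0300 mL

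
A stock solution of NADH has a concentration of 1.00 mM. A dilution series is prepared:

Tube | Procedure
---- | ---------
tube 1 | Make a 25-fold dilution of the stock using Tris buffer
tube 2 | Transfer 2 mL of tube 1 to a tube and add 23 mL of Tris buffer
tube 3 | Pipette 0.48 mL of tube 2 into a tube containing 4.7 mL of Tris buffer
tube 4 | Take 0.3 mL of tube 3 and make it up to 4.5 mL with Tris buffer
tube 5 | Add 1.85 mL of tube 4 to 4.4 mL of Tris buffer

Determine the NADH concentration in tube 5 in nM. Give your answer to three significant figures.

5.85 nM

Step 1: 25-fold → factor 25
Step 2: 2 mL + 23 mL = 25 mL total → factor 25/2 = 12.5
Step 3: 0.48 mL + 4.7 mL = 5.18 mL total → factor 5.18/0.48 = 10.792
Step 4: 0.3 mL brought to 4.5 mL → factor 4.5/0.3 = 15
Step 5: 1.85 mL + 4.4 mL = 6.25 mL total → factor 6.25/1.85 = 3.3784
Overall dilution factor = 25 × 12.5 × 10.792 × 15 × 3.3784 = 1.709 × 10^5
Final = 1.00 mM / 1.709 × 10^5 = 5.851 × 10^-6 mM = 5.85 nM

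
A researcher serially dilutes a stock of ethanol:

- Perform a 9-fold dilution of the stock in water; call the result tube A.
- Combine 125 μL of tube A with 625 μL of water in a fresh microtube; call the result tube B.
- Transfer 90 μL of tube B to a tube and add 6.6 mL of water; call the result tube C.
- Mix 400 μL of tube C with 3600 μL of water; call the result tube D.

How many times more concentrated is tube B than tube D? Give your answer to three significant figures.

Step 1: 9-fold → factor 9
Step 2: 125 μL + 625 μL = 750 μL total → factor 750/125 = 6
Step 3: 90 μL + 6.6 mL = 6690 μL total → factor 6690/90 = 74.333
Step 4: 400 μL + 3600 μL = 4000 μL total → factor 4000/400 = 10
Dilution factor to tube B = 54; to tube D = 40140
[tube B]/[tube D] = (factor to tube D)/(factor to tube B) = 40140/54 = 743

743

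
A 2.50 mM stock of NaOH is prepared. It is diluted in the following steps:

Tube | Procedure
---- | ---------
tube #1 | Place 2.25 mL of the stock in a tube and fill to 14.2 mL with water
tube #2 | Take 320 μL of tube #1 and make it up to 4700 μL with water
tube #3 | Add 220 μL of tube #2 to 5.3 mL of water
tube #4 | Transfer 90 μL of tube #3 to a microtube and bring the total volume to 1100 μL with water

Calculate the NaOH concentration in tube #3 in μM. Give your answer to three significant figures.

1.07 μM

Step 1: 2.25 mL brought to 14.2 mL → factor 14.2/2.25 = 6.3111
Step 2: 320 μL brought to 4700 μL → factor 4700/320 = 14.688
Step 3: 220 μL + 5.3 mL = 5520 μL total → factor 5520/220 = 25.091
Dilution factor through tube #3 = 6.3111 × 14.688 × 25.091 = 2325.8
[tube #3] = 2.50 mM / 2325.8 = 0.001075 mM = 1.07 μM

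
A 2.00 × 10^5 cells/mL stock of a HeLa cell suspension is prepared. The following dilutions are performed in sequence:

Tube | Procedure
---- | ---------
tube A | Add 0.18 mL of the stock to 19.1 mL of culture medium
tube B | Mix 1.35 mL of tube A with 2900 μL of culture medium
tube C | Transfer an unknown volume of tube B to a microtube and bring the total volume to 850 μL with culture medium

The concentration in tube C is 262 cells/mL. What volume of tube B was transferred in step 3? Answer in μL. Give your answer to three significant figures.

Step 1: 0.18 mL + 19.1 mL = 19.28 mL total → factor 19.28/0.18 = 107.11
Step 2: 1.35 mL + 2900 μL = 4.25 mL total → factor 4.25/1.35 = 3.1481
Step 3: v brought to 850 μL → factor = 850 μL/v
Product of known-step factors = 337.2
Overall factor = 2.00 × 10^5 cells/mL / (262 cells/mL) = 763.36
Step-3 factor = 763.36 / 337.2 = 2.2638
v = 850 μL / 2.2638 = 375 μL

375 μL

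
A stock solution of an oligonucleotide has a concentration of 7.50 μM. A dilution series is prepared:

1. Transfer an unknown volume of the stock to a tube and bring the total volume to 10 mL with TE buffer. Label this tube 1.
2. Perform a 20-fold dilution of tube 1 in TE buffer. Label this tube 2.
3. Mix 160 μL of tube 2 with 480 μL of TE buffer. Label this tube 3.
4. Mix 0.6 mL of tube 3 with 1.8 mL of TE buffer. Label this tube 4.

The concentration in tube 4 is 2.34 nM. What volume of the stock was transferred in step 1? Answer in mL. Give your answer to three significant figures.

0.998 mL

Step 1: v brought to 10 mL → factor = 10 mL/v
Step 2: 20-fold → factor 20
Step 3: 160 μL + 480 μL = 640 μL total → factor 640/160 = 4
Step 4: 0.6 mL + 1.8 mL = 2.4 mL total → factor 2.4/0.6 = 4
Product of known-step factors = 320
Overall factor = 7.50 μM / (2.34 nM) = 3205.1
Step-1 factor = 3205.1 / 320 = 10.016
v = 10 mL / 10.016 = 0.998 mL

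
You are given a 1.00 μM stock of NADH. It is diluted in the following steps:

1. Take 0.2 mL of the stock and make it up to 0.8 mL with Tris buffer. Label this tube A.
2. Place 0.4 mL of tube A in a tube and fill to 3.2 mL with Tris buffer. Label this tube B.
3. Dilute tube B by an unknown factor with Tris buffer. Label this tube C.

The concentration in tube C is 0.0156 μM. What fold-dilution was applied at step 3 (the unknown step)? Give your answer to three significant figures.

Step 1: 0.2 mL brought to 0.8 mL → factor 0.8/0.2 = 4
Step 2: 0.4 mL brought to 3.2 mL → factor 3.2/0.4 = 8
Step 3: unknown factor x
Product of known-step factors = 32
Overall factor = 1.00 μM / (0.0156 μM) = 64.103
x = 64.103 / 32 = 2.00

2.00-fold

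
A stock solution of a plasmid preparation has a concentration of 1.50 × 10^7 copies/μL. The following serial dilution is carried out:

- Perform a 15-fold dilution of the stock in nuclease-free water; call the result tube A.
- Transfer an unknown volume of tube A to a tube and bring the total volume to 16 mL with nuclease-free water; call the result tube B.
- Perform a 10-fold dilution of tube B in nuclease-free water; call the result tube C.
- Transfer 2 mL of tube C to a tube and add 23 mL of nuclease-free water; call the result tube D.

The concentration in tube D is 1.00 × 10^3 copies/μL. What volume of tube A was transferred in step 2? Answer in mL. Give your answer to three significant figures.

2.00 mL

Step 1: 15-fold → factor 15
Step 2: v brought to 16 mL → factor = 16 mL/v
Step 3: 10-fold → factor 10
Step 4: 2 mL + 23 mL = 25 mL total → factor 25/2 = 12.5
Product of known-step factors = 1875
Overall factor = 1.50 × 10^7 copies/μL / (1.00 × 10^3 copies/μL) = 15000
Step-2 factor = 15000 / 1875 = 8
v = 16 mL / 8 = 2.00 mL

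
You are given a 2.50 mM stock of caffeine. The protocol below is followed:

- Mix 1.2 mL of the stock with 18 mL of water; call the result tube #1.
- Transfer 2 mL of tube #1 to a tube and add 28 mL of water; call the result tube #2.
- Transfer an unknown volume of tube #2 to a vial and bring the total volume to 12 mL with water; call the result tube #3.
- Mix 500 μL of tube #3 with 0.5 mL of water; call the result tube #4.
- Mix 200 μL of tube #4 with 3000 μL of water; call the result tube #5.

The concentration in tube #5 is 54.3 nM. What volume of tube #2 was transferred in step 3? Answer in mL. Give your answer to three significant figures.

2.00 mL

Step 1: 1.2 mL + 18 mL = 19.2 mL total → factor 19.2/1.2 = 16
Step 2: 2 mL + 28 mL = 30 mL total → factor 30/2 = 15
Step 3: v brought to 12 mL → factor = 12 mL/v
Step 4: 500 μL + 0.5 mL = 1000 μL total → factor 1000/500 = 2
Step 5: 200 μL + 3000 μL = 3200 μL total → factor 3200/200 = 16
Product of known-step factors = 7680
Overall factor = 2.50 mM / (54.3 nM) = 46041
Step-3 factor = 46041 / 7680 = 5.9949
v = 12 mL / 5.9949 = 2.00 mL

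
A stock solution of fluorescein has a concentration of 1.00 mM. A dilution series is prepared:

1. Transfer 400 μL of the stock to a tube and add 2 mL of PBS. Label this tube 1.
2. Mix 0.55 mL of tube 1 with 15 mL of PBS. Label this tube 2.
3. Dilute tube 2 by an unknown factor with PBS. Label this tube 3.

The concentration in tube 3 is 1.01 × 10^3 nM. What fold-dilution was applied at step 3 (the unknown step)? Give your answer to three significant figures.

Step 1: 400 μL + 2 mL = 2400 μL total → factor 2400/400 = 6
Step 2: 0.55 mL + 15 mL = 15.55 mL total → factor 15.55/0.55 = 28.273
Step 3: unknown factor x
Product of known-step factors = 169.64
Overall factor = 1.00 mM / (1.01 × 10^3 nM) = 990.1
x = 990.1 / 169.64 = 5.84

5.84-fold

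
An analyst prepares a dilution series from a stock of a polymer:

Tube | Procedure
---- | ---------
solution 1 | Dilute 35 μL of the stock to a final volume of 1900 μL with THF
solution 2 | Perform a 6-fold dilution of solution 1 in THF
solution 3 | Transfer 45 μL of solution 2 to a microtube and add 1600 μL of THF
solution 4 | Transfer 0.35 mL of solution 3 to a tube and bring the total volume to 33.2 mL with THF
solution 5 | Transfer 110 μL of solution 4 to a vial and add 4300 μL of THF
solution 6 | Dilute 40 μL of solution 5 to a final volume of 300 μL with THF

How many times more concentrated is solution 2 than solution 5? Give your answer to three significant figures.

1.39 × 10^5

Step 1: 35 μL brought to 1900 μL → factor 1900/35 = 54.286
Step 2: 6-fold → factor 6
Step 3: 45 μL + 1600 μL = 1645 μL total → factor 1645/45 = 36.556
Step 4: 0.35 mL brought to 33.2 mL → factor 33.2/0.35 = 94.857
Step 5: 110 μL + 4300 μL = 4410 μL total → factor 4410/110 = 40.091
Dilution factor to solution 2 = 325.71; to solution 5 = 4.528 × 10^7
[solution 2]/[solution 5] = (factor to solution 5)/(factor to solution 2) = 4.528 × 10^7/325.71 = 1.39 × 10^5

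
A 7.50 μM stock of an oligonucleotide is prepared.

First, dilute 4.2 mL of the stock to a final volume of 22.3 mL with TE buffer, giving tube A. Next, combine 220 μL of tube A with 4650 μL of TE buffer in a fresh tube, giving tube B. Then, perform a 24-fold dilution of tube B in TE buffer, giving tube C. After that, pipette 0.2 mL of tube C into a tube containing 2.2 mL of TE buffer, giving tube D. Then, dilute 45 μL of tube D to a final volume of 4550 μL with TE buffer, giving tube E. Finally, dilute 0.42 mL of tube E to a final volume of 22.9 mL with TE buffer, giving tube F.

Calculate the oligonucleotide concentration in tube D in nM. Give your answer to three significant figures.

Step 1: 4.2 mL brought to 22.3 mL → factor 22.3/4.2 = 5.3095
Step 2: 220 μL + 4650 μL = 4870 μL total → factor 4870/220 = 22.136
Step 3: 24-fold → factor 24
Step 4: 0.2 mL + 2.2 mL = 2.4 mL total → factor 2.4/0.2 = 12
Dilution factor through tube D = 5.3095 × 22.136 × 24 × 12 = 33850
[tube D] = 7.50 μM / 33850 = 0.0002216 μM = 0.222 nM

0.222 nM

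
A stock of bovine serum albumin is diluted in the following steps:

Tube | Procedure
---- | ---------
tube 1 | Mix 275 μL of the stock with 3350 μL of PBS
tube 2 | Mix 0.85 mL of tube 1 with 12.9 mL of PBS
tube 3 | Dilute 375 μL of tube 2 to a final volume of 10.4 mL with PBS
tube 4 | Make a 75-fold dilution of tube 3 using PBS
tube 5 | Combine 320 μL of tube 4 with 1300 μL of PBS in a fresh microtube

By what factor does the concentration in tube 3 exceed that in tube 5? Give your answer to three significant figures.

380

Step 1: 275 μL + 3350 μL = 3625 μL total → factor 3625/275 = 13.182
Step 2: 0.85 mL + 12.9 mL = 13.75 mL total → factor 13.75/0.85 = 16.176
Step 3: 375 μL brought to 10.4 mL → factor 10400/375 = 27.733
Step 4: 75-fold → factor 75
Step 5: 320 μL + 1300 μL = 1620 μL total → factor 1620/320 = 5.0625
Dilution factor to tube 3 = 5913.7; to tube 5 = 2.2454 × 10^6
[tube 3]/[tube 5] = (factor to tube 5)/(factor to tube 3) = 2.2454 × 10^6/5913.7 = 380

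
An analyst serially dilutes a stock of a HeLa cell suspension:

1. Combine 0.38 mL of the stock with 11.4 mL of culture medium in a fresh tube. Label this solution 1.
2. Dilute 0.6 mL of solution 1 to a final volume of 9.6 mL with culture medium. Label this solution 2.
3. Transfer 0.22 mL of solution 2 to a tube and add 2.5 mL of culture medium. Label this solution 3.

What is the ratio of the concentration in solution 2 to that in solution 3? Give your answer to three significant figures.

Step 1: 0.38 mL + 11.4 mL = 11.78 mL total → factor 11.78/0.38 = 31
Step 2: 0.6 mL brought to 9.6 mL → factor 9.6/0.6 = 16
Step 3: 0.22 mL + 2.5 mL = 2.72 mL total → factor 2.72/0.22 = 12.364
Dilution factor to solution 2 = 496; to solution 3 = 6132.4
[solution 2]/[solution 3] = (factor to solution 3)/(factor to solution 2) = 6132.4/496 = 12.4

12.4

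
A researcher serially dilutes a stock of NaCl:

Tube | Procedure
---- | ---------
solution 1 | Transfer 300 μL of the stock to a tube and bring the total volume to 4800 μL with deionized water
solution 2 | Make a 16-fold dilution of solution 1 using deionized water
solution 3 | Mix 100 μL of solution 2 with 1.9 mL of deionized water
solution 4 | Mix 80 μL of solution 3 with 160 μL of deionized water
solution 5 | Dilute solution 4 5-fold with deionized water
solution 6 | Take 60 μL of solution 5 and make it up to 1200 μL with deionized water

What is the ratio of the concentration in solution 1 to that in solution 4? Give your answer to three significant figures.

Step 1: 300 μL brought to 4800 μL → factor 4800/300 = 16
Step 2: 16-fold → factor 16
Step 3: 100 μL + 1.9 mL = 2000 μL total → factor 2000/100 = 20
Step 4: 80 μL + 160 μL = 240 μL total → factor 240/80 = 3
Dilution factor to solution 1 = 16; to solution 4 = 15360
[solution 1]/[solution 4] = (factor to solution 4)/(factor to solution 1) = 15360/16 = 960

960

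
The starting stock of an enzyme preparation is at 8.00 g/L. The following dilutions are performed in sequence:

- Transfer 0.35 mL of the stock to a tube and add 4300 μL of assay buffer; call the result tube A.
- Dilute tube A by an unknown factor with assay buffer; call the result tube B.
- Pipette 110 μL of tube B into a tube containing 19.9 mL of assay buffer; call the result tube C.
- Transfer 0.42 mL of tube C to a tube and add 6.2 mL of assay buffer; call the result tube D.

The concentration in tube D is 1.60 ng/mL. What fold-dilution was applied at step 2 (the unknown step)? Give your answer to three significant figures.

Step 1: 0.35 mL + 4300 μL = 4.65 mL total → factor 4.65/0.35 = 13.286
Step 2: unknown factor x
Step 3: 110 μL + 19.9 mL = 20010 μL total → factor 20010/110 = 181.91
Step 4: 0.42 mL + 6.2 mL = 6.62 mL total → factor 6.62/0.42 = 15.762
Product of known-step factors = 38093
Overall factor = 8.00 g/L / (1.60 ng/mL) = 5 × 10^6
x = 5 × 10^6 / 38093 = 131

131-fold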